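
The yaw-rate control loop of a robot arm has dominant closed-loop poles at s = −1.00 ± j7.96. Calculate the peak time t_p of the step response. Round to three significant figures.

t_p ≈ 0.395 s

t_p = π/ω_d with ω_d = 7.96 (the imaginary part), so t_p = 0.395 s.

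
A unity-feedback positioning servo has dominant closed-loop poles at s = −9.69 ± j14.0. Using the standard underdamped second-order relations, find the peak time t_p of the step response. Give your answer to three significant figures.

t_p ≈ 0.224 s

t_p = π/ω_d with ω_d = 14.0 (the imaginary part), so t_p = 0.224 s.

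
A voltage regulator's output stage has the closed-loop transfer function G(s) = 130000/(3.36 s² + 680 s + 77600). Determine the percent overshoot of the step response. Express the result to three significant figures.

%OS ≈ 6.06%

Dividing through by 3.36: denominator becomes s² + 202.4 s + 23100.
So ω_n = √23100 = 152 rad/s and ζ = 202.4/(2·152) = 0.666.
%OS = 100·exp(−πζ/√(1−ζ²)) = 6.06%.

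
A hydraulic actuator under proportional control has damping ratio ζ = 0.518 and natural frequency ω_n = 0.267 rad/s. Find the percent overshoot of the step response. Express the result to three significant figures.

For an underdamped second-order system, %OS = 100·exp(−πζ/√(1−ζ²)).
πζ/√(1−ζ²) = π·0.518/√(1−0.268) = 1.902, so %OS = 100·e^(−1.902) = 14.9%.

%OS ≈ 14.9%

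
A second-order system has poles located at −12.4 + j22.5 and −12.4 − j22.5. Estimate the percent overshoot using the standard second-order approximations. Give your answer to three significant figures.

|pole| = ω_n = √(12.4² + 22.5²) = 25.7 rad/s; ζ = cos θ = σ/ω_n = 0.483.
%OS = 100 e^{−πζ/√(1−ζ²)} with ζ = 0.483 gives 17.7%.

%OS ≈ 17.7%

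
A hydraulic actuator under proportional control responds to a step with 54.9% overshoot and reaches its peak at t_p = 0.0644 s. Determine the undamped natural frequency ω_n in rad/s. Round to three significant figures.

ω_n ≈ 49.7 rad/s

The overshoot fixes ζ = −ln(OS)/√(π²+ln²(OS)) = 0.187.
t_p = π/ω_d ⇒ ω_d = 48.8 rad/s; then ω_n = ω_d/√(1−ζ²) = 49.7 rad/s.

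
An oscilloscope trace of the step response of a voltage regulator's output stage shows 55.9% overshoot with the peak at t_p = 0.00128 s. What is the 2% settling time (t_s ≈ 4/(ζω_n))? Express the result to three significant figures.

The overshoot fixes ζ = −ln(OS)/√(π²+ln²(OS)) = 0.182.
From t_p = π/ω_d, ω_d = π/0.00128 = 2450 rad/s, so ω_n = ω_d/√(1−ζ²) = 2500 rad/s.
t_s ≈ 4/(ζω_n) = 4/(0.182·2500) = 0.00880 s.

t_s ≈ 0.00880 s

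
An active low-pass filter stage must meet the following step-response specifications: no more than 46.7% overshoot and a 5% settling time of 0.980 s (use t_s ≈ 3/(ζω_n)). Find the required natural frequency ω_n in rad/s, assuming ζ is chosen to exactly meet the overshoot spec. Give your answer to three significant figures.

ω_n ≈ 13.0 rad/s

From %OS = 100·exp(−πζ/√(1−ζ²)), invert to get ζ = −ln(OS)/√(π² + ln²(OS)) with OS = 0.467.
−ln 0.467 = 0.7614, so ζ = 0.7614/√(π² + 0.5798) = 0.236.
Then ω_n = 3/(ζ t_s) = 3/(0.236 × 0.980) = 13.0 rad/s.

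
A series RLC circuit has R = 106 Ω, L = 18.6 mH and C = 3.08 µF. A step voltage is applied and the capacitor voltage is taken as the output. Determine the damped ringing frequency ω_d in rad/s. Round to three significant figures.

For a series RLC circuit (capacitor voltage as output), ω_n = 1/√(LC) = 1/√(18.6 mH · 3.08 µF) = 4180 rad/s.
ζ = (R/2)·√(C/L) = (106/2)·√(3.08 µF/18.6 mH) = 0.682.
ω_d = 4180·√(1 − 0.682²) = 3060 rad/s.

ω_d ≈ 3060 rad/s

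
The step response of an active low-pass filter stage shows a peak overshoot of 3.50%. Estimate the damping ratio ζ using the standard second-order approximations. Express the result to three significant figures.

Inverting the overshoot relation: ζ = |ln 0.0350|/√(π² + ln²0.0350) = 0.730.

ζ ≈ 0.730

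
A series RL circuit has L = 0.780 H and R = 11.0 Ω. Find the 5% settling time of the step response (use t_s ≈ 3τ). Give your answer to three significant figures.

τ = L/R = 0.780/11.0 = 0.0709 s.
t_s ≈ 3τ = 0.213 s.

t_s ≈ 0.213 s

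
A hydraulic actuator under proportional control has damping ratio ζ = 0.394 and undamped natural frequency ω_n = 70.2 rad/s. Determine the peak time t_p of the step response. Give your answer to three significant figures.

The damped frequency is ω_d = ω_n√(1−ζ²) = 70.2·√(1−0.155) = 64.5 rad/s.
Peak time t_p = π/ω_d = π/64.5 = 0.0487 s.

t_p ≈ 0.0487 s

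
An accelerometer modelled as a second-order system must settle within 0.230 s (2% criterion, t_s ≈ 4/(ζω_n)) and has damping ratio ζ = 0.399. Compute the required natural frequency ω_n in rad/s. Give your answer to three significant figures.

ω_n ≈ 43.6 rad/s

Rearranging t_s ≈ 4/(ζω_n) gives ω_n = 4/(ζ·t_s) = 4/(0.399 × 0.230) = 43.6 rad/s.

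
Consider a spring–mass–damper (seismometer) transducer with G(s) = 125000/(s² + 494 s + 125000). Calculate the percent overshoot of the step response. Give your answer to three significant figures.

Comparing the denominator to s² + 2ζω_n s + ω_n²: ω_n = √125000 = 354 rad/s, and 2ζω_n = 494 so ζ = 494/(2·354) = 0.699.
Overshoot: exp(−π·0.699/√(1−0.699²)) = 0.0465, i.e. 4.65%.

%OS ≈ 4.65%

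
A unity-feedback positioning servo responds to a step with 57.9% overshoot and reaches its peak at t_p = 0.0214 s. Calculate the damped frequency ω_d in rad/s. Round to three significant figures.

t_p = π/ω_d, so ω_d = π/0.0214 = 147 rad/s.

ω_d ≈ 147 rad/s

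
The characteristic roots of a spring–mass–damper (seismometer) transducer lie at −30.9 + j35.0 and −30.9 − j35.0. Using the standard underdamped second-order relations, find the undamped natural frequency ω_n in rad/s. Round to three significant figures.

ω_n ≈ 46.7 rad/s

With σ = 30.9, ω_d = 35.0: ω_n = √(σ²+ω_d²) = 46.7 rad/s, ζ = σ/ω_n = 0.662.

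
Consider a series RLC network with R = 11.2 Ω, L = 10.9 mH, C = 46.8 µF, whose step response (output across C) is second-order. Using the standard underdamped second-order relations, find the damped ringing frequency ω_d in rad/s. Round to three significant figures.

For a series RLC circuit (capacitor voltage as output), ω_n = 1/√(LC) = 1/√(10.9 mH · 46.8 µF) = 1400 rad/s.
ζ = (R/2)·√(C/L) = (11.2/2)·√(46.8 µF/10.9 mH) = 0.367.
ω_d = 1400·√(1 − 0.367²) = 1300 rad/s.

ω_d ≈ 1300 rad/s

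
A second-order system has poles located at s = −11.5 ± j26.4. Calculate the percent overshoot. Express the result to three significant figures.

%OS ≈ 25.4%

With σ = 11.5, ω_d = 26.4: ω_n = √(σ²+ω_d²) = 28.8 rad/s, ζ = σ/ω_n = 0.399.
Overshoot: exp(−π·0.399/√(1−0.399²)) = 0.254, i.e. 25.4%.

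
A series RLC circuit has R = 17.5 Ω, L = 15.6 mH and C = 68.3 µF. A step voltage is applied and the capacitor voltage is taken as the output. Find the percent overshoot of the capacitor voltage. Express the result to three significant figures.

%OS ≈ 10.7%

For a series RLC circuit (capacitor voltage as output), ω_n = 1/√(LC) = 1/√(15.6 mH · 68.3 µF) = 969 rad/s.
ζ = (R/2)·√(C/L) = (17.5/2)·√(68.3 µF/15.6 mH) = 0.579.
%OS = 100·exp(−πζ/√(1−ζ²)) = 10.7%.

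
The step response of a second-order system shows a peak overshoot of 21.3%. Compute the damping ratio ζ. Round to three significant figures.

ζ ≈ 0.442

ζ = −ln(OS)/√(π² + (ln OS)²). With OS = 0.213, ln OS = −1.546 and ζ = 1.546/3.502 = 0.442.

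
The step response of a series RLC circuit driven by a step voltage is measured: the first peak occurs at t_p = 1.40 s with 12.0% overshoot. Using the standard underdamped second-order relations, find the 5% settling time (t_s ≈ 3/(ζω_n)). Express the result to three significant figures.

The overshoot fixes ζ = −ln(OS)/√(π²+ln²(OS)) = 0.559.
From t_p = π/ω_d, ω_d = π/1.40 = 2.24 rad/s, so ω_n = ω_d/√(1−ζ²) = 2.71 rad/s.
t_s ≈ 3/(ζω_n) = 3/(0.559·2.71) = 1.98 s.

t_s ≈ 1.98 s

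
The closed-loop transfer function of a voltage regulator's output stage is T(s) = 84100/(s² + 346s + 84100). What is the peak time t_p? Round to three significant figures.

t_p ≈ 0.0135 s

Comparing the denominator to s² + 2ζω_n s + ω_n²: ω_n = √84100 = 290 rad/s, and 2ζω_n = 346 so ζ = 346/(2·290) = 0.597.
ω_d = 290·√(1 − 0.597²) = 233 rad/s. Then t_p = π/ω_d = 0.0135 s.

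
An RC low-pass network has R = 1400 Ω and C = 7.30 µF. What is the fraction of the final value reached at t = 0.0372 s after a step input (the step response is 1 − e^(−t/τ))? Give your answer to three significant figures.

τ = RC = 1400 × 7.30 µF = 0.0102 s.
y(t)/y_∞ = 1 − e^(−t/τ) = 1 − e^(−0.0372/0.0102) = 1 − e^(−3.64) = 0.974.

y/y_∞ ≈ 0.974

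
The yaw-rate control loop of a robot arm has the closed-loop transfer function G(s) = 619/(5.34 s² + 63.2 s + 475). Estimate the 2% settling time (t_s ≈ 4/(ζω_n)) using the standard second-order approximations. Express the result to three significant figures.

Dividing through by 5.34: denominator becomes s² + 11.84 s + 88.95.
So ω_n = √88.95 = 9.43 rad/s and ζ = 11.84/(2·9.43) = 0.627.
t_s ≈ 4/(ζω_n) = 0.676 s.

t_s ≈ 0.676 s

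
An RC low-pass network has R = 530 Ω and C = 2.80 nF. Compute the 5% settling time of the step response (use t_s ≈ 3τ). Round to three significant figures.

τ = RC = 530 × 2.80 nF = 0.00000148 s.
t_s ≈ 3τ = 0.00000445 s.

t_s ≈ 0.00000445 s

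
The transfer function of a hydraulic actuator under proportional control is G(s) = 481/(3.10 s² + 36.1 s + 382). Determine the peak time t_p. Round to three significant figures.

t_p ≈ 0.332 s

Dividing through by 3.10: denominator becomes s² + 11.65 s + 123.2.
So ω_n = √123.2 = 11.1 rad/s and ζ = 11.65/(2·11.1) = 0.525.
ω_d = ω_n√(1−ζ²) = 9.45 rad/s. t_p = π/ω_d = 0.332 s.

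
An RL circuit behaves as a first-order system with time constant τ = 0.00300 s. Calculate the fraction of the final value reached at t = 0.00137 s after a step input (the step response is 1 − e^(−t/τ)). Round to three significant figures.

y(t)/y_∞ = 1 − e^(−t/τ) = 1 − e^(−0.00137/0.00300) = 1 − e^(−0.457) = 0.367.

y/y_∞ ≈ 0.367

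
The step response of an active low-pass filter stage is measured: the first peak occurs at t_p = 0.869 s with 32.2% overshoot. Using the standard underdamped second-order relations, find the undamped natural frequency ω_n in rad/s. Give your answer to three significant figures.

ω_n ≈ 3.84 rad/s

From the overshoot, ζ = −ln(OS)/√(π²+ln²(OS)) = 0.339.
From t_p = π/ω_d, ω_d = π/0.869 = 3.62 rad/s, so ω_n = ω_d/√(1−ζ²) = 3.84 rad/s.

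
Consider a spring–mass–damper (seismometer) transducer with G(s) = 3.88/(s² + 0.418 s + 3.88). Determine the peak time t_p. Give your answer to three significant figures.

Matching coefficients with s² + 2ζω_n s + ω_n² gives ω_n² = 3.88 ⇒ ω_n = 1.97 rad/s, and ζ = 0.418/(2ω_n) = 0.106.
ω_d = ω_n√(1−ζ²) = 1.96 rad/s. Then t_p = π/ω_d = 1.60 s.

t_p ≈ 1.60 s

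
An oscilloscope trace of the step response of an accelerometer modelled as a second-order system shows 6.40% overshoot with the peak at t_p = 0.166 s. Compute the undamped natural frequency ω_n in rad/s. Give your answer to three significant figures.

ω_n ≈ 25.1 rad/s

From the overshoot, ζ = −ln(OS)/√(π²+ln²(OS)) = 0.659.
t_p = π/ω_d ⇒ ω_d = 18.9 rad/s; then ω_n = ω_d/√(1−ζ²) = 25.1 rad/s.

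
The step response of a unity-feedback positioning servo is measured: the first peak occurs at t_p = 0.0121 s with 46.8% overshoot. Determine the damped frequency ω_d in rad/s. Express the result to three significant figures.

t_p = π/ω_d, so ω_d = π/0.0121 = 260 rad/s.

ω_d ≈ 260 rad/s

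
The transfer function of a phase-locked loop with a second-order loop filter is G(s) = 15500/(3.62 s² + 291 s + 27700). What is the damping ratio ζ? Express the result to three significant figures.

Dividing through by 3.62: denominator becomes s² + 80.39 s + 7652.
So ω_n = √7652 = 87.5 rad/s and ζ = 80.39/(2·87.5) = 0.459.

ζ ≈ 0.459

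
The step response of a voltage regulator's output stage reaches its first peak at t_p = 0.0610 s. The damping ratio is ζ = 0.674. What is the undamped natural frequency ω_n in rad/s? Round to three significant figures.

Peak time t_p = π/ω_d, so ω_d = π/t_p = π/0.0610 = 51.5 rad/s.
ω_n = ω_d/√(1−ζ²) = 51.5/√0.546 = 69.7 rad/s.

ω_n ≈ 69.7 rad/s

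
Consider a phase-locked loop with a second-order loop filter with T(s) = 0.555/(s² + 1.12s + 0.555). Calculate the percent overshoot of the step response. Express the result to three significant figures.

Comparing the denominator to s² + 2ζω_n s + ω_n²: ω_n = √0.555 = 0.745 rad/s, and 2ζω_n = 1.12 so ζ = 1.12/(2·0.745) = 0.752.
%OS = 100·exp(−πζ/√(1−ζ²)) = 2.79%.

%OS ≈ 2.79%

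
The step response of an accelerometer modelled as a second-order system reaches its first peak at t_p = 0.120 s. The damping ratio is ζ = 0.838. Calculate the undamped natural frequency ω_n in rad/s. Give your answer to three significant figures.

ω_n ≈ 48.0 rad/s

Peak time t_p = π/ω_d, so ω_d = π/t_p = π/0.120 = 26.2 rad/s.
ω_n = ω_d/√(1−ζ²) = 26.2/√0.298 = 48.0 rad/s.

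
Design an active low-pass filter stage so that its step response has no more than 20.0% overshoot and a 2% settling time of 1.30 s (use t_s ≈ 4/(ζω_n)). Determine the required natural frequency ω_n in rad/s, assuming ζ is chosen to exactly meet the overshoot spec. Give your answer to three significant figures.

ω_n ≈ 6.75 rad/s

From %OS = 100·exp(−πζ/√(1−ζ²)), invert to get ζ = −ln(OS)/√(π² + ln²(OS)) with OS = 0.200.
−ln 0.200 = 1.609, so ζ = 1.609/√(π² + 2.590) = 0.456.
From t_s ≈ 4/(ζω_n): ω_n = 4/(ζ·t_s) = 4/(0.456·1.30) = 6.75 rad/s.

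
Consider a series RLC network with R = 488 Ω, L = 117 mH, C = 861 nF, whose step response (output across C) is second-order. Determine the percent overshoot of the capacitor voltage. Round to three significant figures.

%OS ≈ 6.24%

For a series RLC circuit (capacitor voltage as output), ω_n = 1/√(LC) = 1/√(117 mH · 861 nF) = 3150 rad/s.
ζ = (R/2)·√(C/L) = (488/2)·√(861 nF/117 mH) = 0.662.
Overshoot: exp(−π·0.662/√(1−0.662²)) = 0.0624, i.e. 6.24%.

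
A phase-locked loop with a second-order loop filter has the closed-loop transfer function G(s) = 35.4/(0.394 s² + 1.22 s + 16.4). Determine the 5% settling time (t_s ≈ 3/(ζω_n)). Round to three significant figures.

t_s ≈ 1.94 s

Dividing through by 0.394: denominator becomes s² + 3.096 s + 41.62.
So ω_n = √41.62 = 6.45 rad/s and ζ = 3.096/(2·6.45) = 0.240.
t_s ≈ 3/(ζω_n) = 1.94 s.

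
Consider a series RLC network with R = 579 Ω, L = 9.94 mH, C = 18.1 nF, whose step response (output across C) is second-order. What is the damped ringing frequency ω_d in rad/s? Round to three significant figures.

ω_d ≈ 68600 rad/s

For a series RLC circuit (capacitor voltage as output), ω_n = 1/√(LC) = 1/√(9.94 mH · 18.1 nF) = 74600 rad/s.
ζ = (R/2)·√(C/L) = (579/2)·√(18.1 nF/9.94 mH) = 0.391.
ω_d = 74600·√(1 − 0.391²) = 68600 rad/s.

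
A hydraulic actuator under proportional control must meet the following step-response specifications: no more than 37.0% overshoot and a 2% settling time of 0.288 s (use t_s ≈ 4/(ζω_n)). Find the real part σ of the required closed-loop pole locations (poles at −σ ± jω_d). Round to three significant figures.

σ ≈ 13.9

The settling-time spec alone fixes σ = ζω_n = 4/t_s = 4/0.288 = 13.9.
(Overshoot then fixes ζ = 0.302 and hence ω_d = σ·√(1−ζ²)/ζ = 43.9 rad/s.)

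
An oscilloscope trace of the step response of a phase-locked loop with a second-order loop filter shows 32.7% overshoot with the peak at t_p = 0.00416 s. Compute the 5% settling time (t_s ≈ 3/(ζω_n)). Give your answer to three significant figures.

t_s ≈ 0.0112 s

From the overshoot, ζ = −ln(OS)/√(π²+ln²(OS)) = 0.335.
t_p = π/ω_d ⇒ ω_d = 755 rad/s; then ω_n = ω_d/√(1−ζ²) = 802 rad/s.
t_s ≈ 3/(ζω_n) = 3/(0.335·802) = 0.0112 s.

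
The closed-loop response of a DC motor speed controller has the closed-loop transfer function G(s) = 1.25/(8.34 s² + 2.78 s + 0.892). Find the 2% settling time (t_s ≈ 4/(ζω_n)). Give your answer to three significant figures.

Dividing through by 8.34: denominator becomes s² + 0.3333 s + 0.1070.
So ω_n = √0.1070 = 0.327 rad/s and ζ = 0.3333/(2·0.327) = 0.510.
t_s ≈ 4/(ζω_n) = 24.0 s.

t_s ≈ 24.0 s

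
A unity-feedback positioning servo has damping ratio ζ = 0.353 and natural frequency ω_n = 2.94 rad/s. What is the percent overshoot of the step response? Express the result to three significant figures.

For an underdamped second-order system, %OS = 100·exp(−πζ/√(1−ζ²)).
πζ/√(1−ζ²) = π·0.353/√(1−0.125) = 1.185, so %OS = 100·e^(−1.185) = 30.6%.

%OS ≈ 30.6%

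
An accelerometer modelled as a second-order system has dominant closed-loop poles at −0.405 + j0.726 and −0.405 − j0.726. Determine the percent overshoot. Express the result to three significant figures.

The poles are at −σ ± jω_d with σ = 0.405 and ω_d = 0.726, so ω_n = √(σ²+ω_d²) = 0.831 rad/s and ζ = σ/ω_n = 0.487.
Overshoot: exp(−π·0.487/√(1−0.487²)) = 0.173, i.e. 17.3%.

%OS ≈ 17.3%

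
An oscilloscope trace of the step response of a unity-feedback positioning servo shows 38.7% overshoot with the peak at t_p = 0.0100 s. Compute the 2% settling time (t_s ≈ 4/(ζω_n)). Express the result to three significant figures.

ζ from %OS: ζ = |ln 0.387|/√(π²+ln²0.387) = 0.289.
t_p = π/ω_d ⇒ ω_d = 314 rad/s; then ω_n = ω_d/√(1−ζ²) = 328 rad/s.
t_s ≈ 4/(ζω_n) = 4/(0.289·328) = 0.0421 s.

t_s ≈ 0.0421 s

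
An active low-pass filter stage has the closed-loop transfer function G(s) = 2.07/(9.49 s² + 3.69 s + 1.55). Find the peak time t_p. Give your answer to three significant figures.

Dividing through by 9.49: denominator becomes s² + 0.3888 s + 0.1633.
So ω_n = √0.1633 = 0.404 rad/s and ζ = 0.3888/(2·0.404) = 0.481.
The damped frequency ω_d = ω_n√(1−ζ²) = 0.354 rad/s. t_p = π/ω_d = 8.87 s.

t_p ≈ 8.87 s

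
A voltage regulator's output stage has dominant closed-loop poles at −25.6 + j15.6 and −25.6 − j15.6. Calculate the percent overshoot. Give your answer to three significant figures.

%OS ≈ 0.577%

With σ = 25.6, ω_d = 15.6: ω_n = √(σ²+ω_d²) = 30.0 rad/s, ζ = σ/ω_n = 0.854.
Overshoot: exp(−π·0.854/√(1−0.854²)) = 0.00577, i.e. 0.577%.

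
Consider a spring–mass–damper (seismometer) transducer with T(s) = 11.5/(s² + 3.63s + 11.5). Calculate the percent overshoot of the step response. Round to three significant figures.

ω_n = √11.5 = 3.39 rad/s; ζ = 3.63/(2·3.39) = 0.535.
%OS = 100·exp(−πζ/√(1−ζ²)) = 13.7%.

%OS ≈ 13.7%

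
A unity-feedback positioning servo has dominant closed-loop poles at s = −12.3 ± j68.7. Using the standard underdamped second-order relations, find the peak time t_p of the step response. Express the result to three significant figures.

t_p = π/ω_d with ω_d = 68.7 (the imaginary part), so t_p = 0.0457 s.

t_p ≈ 0.0457 s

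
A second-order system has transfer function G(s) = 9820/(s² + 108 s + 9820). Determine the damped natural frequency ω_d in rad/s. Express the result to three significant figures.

ω_d ≈ 83.1 rad/s

Matching coefficients with s² + 2ζω_n s + ω_n² gives ω_n² = 9820 ⇒ ω_n = 99.1 rad/s, and ζ = 108/(2ω_n) = 0.545.
The damped frequency ω_d = ω_n√(1−ζ²) = 83.1 rad/s.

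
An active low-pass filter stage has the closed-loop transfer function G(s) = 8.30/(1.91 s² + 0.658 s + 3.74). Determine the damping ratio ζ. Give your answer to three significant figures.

Dividing through by 1.91: denominator becomes s² + 0.3445 s + 1.958.
So ω_n = √1.958 = 1.40 rad/s and ζ = 0.3445/(2·1.40) = 0.123.

ζ ≈ 0.123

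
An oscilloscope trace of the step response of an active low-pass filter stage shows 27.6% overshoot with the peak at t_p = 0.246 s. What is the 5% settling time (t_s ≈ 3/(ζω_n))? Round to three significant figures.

From the overshoot, ζ = −ln(OS)/√(π²+ln²(OS)) = 0.379.
From t_p = π/ω_d, ω_d = π/0.246 = 12.8 rad/s, so ω_n = ω_d/√(1−ζ²) = 13.8 rad/s.
t_s ≈ 3/(ζω_n) = 3/(0.379·13.8) = 0.573 s.

t_s ≈ 0.573 s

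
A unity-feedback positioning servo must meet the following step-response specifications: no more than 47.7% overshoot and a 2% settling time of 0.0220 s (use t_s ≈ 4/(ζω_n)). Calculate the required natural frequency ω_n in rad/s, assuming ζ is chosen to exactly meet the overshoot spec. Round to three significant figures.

ω_n ≈ 793 rad/s

ζ = −ln(OS)/√(π² + (ln OS)²). With OS = 0.477, ln OS = −0.7402 and ζ = 0.7402/3.228 = 0.229.
Then ω_n = 4/(ζ t_s) = 4/(0.229 × 0.0220) = 793 rad/s.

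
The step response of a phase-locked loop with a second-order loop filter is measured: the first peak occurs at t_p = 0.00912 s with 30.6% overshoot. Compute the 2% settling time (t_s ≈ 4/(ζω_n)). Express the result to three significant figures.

ζ from %OS: ζ = |ln 0.306|/√(π²+ln²0.306) = 0.353.
From t_p = π/ω_d, ω_d = π/0.00912 = 344 rad/s, so ω_n = ω_d/√(1−ζ²) = 368 rad/s.
t_s ≈ 4/(ζω_n) = 4/(0.353·368) = 0.0308 s.

t_s ≈ 0.0308 s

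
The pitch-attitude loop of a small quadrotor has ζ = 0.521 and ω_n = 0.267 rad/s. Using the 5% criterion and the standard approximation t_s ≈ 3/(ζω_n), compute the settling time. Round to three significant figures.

t_s ≈ 21.6 s

t_s ≈ 3/(ζω_n) = 3/(0.521 × 0.267) = 21.6 s.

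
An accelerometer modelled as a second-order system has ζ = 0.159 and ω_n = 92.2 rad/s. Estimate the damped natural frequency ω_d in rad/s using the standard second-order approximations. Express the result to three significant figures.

ω_d = ω_n√(1−ζ²) = 92.2·√0.975 = 91.0 rad/s.

ω_d ≈ 91.0 rad/s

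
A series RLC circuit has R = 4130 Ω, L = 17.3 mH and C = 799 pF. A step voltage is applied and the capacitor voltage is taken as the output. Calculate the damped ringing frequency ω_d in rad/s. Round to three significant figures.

ω_d ≈ 241000 rad/s

For a series RLC circuit (capacitor voltage as output), ω_n = 1/√(LC) = 1/√(17.3 mH · 799 pF) = 269000 rad/s.
ζ = (R/2)·√(C/L) = (4130/2)·√(799 pF/17.3 mH) = 0.444.
ω_d = ω_n√(1−ζ²) = 241000 rad/s.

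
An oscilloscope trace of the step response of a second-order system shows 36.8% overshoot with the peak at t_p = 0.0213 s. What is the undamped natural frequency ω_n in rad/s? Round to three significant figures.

ω_n ≈ 155 rad/s

ζ from %OS: ζ = |ln 0.368|/√(π²+ln²0.368) = 0.303.
t_p = π/ω_d ⇒ ω_d = 147 rad/s; then ω_n = ω_d/√(1−ζ²) = 155 rad/s.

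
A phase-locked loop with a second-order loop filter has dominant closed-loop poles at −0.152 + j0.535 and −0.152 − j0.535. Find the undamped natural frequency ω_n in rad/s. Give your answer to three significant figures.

ω_n ≈ 0.556 rad/s

The poles are at −σ ± jω_d with σ = 0.152 and ω_d = 0.535, so ω_n = √(σ²+ω_d²) = 0.556 rad/s and ζ = σ/ω_n = 0.273.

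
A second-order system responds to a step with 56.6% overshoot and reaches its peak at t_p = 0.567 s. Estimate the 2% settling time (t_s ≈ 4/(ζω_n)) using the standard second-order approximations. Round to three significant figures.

t_s ≈ 3.98 s

ζ from %OS: ζ = |ln 0.566|/√(π²+ln²0.566) = 0.178.
From t_p = π/ω_d, ω_d = π/0.567 = 5.54 rad/s, so ω_n = ω_d/√(1−ζ²) = 5.63 rad/s.
t_s ≈ 4/(ζω_n) = 4/(0.178·5.63) = 3.98 s.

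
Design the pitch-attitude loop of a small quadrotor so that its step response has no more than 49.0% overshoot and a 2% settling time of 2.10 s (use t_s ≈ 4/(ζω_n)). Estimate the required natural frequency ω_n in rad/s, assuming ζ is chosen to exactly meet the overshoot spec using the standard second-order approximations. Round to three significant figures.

ζ = −ln(OS)/√(π² + (ln OS)²). With OS = 0.490, ln OS = −0.7133 and ζ = 0.7133/3.222 = 0.221.
From t_s ≈ 4/(ζω_n): ω_n = 4/(ζ·t_s) = 4/(0.221·2.10) = 8.60 rad/s.

ω_n ≈ 8.60 rad/s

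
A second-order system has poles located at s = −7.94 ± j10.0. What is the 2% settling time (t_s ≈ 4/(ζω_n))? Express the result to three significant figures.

For poles at −σ ± jω_d, ζω_n = σ = 7.94, so t_s ≈ 4/σ = 0.504 s.

t_s ≈ 0.504 s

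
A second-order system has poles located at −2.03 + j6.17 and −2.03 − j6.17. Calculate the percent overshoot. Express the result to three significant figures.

|pole| = ω_n = √(2.03² + 6.17²) = 6.50 rad/s; ζ = cos θ = σ/ω_n = 0.313.
Overshoot: exp(−π·0.313/√(1−0.313²)) = 0.356, i.e. 35.6%.

%OS ≈ 35.6%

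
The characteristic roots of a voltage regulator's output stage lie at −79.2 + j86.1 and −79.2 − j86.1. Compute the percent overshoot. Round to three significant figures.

%OS ≈ 5.56%

|pole| = ω_n = √(79.2² + 86.1²) = 117 rad/s; ζ = cos θ = σ/ω_n = 0.677.
%OS = 100 e^{−πζ/√(1−ζ²)} with ζ = 0.677 gives 5.56%.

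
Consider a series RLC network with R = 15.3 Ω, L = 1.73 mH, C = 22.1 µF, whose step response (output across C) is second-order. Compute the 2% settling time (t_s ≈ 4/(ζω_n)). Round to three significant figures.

t_s ≈ 0.000905 s

For a series RLC circuit (capacitor voltage as output), ω_n = 1/√(LC) = 1/√(1.73 mH · 22.1 µF) = 5110 rad/s.
ζ = (R/2)·√(C/L) = (15.3/2)·√(22.1 µF/1.73 mH) = 0.865.
t_s ≈ 4/(ζω_n) = 0.000905 s.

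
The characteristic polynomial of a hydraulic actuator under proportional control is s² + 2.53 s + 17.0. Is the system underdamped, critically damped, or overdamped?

a² − 4b = 2.53² − 4·17.0 < 0 (complex roots); the system is underdamped.

underdamped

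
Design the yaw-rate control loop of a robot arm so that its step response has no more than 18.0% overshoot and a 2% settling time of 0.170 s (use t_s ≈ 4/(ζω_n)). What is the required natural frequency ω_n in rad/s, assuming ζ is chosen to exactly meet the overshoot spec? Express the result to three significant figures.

Inverting the overshoot relation: ζ = |ln 0.180|/√(π² + ln²0.180) = 0.479.
From t_s ≈ 4/(ζω_n): ω_n = 4/(ζ·t_s) = 4/(0.479·0.170) = 49.1 rad/s.

ω_n ≈ 49.1 rad/s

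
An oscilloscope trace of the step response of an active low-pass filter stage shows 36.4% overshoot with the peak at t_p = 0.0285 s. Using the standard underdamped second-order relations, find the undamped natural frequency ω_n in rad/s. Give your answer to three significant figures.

The overshoot fixes ζ = −ln(OS)/√(π²+ln²(OS)) = 0.306.
From t_p = π/ω_d, ω_d = π/0.0285 = 110 rad/s, so ω_n = ω_d/√(1−ζ²) = 116 rad/s.

ω_n ≈ 116 rad/s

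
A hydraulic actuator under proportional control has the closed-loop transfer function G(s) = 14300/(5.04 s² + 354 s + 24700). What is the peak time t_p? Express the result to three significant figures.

t_p ≈ 0.0519 s

Dividing through by 5.04: denominator becomes s² + 70.24 s + 4901.
So ω_n = √4901 = 70.0 rad/s and ζ = 70.24/(2·70.0) = 0.502.
The damped frequency ω_d = ω_n√(1−ζ²) = 60.6 rad/s. t_p = π/ω_d = 0.0519 s.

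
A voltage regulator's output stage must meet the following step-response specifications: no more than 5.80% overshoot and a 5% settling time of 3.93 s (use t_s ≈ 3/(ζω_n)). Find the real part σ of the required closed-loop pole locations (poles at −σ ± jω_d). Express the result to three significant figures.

σ ≈ 0.763

The settling-time spec alone fixes σ = ζω_n = 3/t_s = 3/3.93 = 0.763.
(Overshoot then fixes ζ = 0.672 and hence ω_d = σ·√(1−ζ²)/ζ = 0.842 rad/s.)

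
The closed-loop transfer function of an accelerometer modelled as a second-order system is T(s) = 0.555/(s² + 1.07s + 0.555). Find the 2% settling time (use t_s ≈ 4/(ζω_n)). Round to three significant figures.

t_s ≈ 7.48 s

Comparing the denominator to s² + 2ζω_n s + ω_n²: ω_n = √0.555 = 0.745 rad/s, and 2ζω_n = 1.07 so ζ = 1.07/(2·0.745) = 0.718.
t_s ≈ 4/(ζω_n) = 4/(0.718·0.745) = 7.48 s.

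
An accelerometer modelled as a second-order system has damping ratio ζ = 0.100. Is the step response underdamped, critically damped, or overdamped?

underdamped

Since ζ = 0.100 < 1, the system is underdamped.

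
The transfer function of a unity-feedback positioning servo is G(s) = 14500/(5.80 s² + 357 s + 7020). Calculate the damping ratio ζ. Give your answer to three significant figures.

ζ ≈ 0.885

Dividing through by 5.80: denominator becomes s² + 61.55 s + 1210.
So ω_n = √1210 = 34.8 rad/s and ζ = 61.55/(2·34.8) = 0.885.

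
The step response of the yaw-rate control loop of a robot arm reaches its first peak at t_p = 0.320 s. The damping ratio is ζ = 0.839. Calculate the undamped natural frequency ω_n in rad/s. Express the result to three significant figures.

ω_n ≈ 18.0 rad/s

Peak time t_p = π/ω_d, so ω_d = π/t_p = π/0.320 = 9.82 rad/s.
ω_n = ω_d/√(1−ζ²) = 9.82/√0.296 = 18.0 rad/s.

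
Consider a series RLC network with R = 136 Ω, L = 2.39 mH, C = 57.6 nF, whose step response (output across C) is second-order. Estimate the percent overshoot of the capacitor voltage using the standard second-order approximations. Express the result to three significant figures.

For a series RLC circuit (capacitor voltage as output), ω_n = 1/√(LC) = 1/√(2.39 mH · 57.6 nF) = 85200 rad/s.
ζ = (R/2)·√(C/L) = (136/2)·√(57.6 nF/2.39 mH) = 0.334.
Overshoot: exp(−π·0.334/√(1−0.334²)) = 0.329, i.e. 32.9%.

%OS ≈ 32.9%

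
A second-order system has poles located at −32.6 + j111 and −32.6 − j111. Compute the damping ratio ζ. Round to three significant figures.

ζ ≈ 0.282

|pole| = ω_n = √(32.6² + 111²) = 116 rad/s; ζ = cos θ = σ/ω_n = 0.282.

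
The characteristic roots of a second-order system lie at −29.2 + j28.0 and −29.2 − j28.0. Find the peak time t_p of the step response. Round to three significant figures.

t_p = π/ω_d with ω_d = 28.0 (the imaginary part), so t_p = 0.112 s.

t_p ≈ 0.112 s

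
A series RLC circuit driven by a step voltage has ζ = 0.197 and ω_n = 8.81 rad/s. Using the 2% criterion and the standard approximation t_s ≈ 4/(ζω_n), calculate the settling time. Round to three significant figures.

t_s ≈ 4/(ζω_n) = 4/(0.197 × 8.81) = 2.30 s.

t_s ≈ 2.30 s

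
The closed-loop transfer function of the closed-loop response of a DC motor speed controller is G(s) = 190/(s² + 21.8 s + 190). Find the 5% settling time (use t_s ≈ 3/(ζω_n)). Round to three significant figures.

Comparing the denominator to s² + 2ζω_n s + ω_n²: ω_n = √190 = 13.8 rad/s, and 2ζω_n = 21.8 so ζ = 21.8/(2·13.8) = 0.791.
t_s ≈ 3/(ζω_n) = 3/(0.791·13.8) = 0.275 s.

t_s ≈ 0.275 s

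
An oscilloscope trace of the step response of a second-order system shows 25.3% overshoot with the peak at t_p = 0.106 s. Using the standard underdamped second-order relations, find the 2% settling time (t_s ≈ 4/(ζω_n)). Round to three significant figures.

t_s ≈ 0.309 s

ζ from %OS: ζ = |ln 0.253|/√(π²+ln²0.253) = 0.401.
t_p = π/ω_d ⇒ ω_d = 29.6 rad/s; then ω_n = ω_d/√(1−ζ²) = 32.3 rad/s.
t_s ≈ 4/(ζω_n) = 4/(0.401·32.3) = 0.309 s.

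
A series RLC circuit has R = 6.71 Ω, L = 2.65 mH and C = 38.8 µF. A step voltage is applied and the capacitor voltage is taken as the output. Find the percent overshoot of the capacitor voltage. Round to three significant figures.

%OS ≈ 24.8%

For a series RLC circuit (capacitor voltage as output), ω_n = 1/√(LC) = 1/√(2.65 mH · 38.8 µF) = 3120 rad/s.
ζ = (R/2)·√(C/L) = (6.71/2)·√(38.8 µF/2.65 mH) = 0.406.
%OS = 100 e^{−πζ/√(1−ζ²)} with ζ = 0.406 gives 24.8%.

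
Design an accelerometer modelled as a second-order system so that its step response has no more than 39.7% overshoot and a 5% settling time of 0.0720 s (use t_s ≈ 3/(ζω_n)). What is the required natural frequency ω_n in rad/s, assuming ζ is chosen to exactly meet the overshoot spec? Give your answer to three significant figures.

ω_n ≈ 148 rad/s

Inverting the overshoot relation: ζ = |ln 0.397|/√(π² + ln²0.397) = 0.282.
Then ω_n = 3/(ζ t_s) = 3/(0.282 × 0.0720) = 148 rad/s.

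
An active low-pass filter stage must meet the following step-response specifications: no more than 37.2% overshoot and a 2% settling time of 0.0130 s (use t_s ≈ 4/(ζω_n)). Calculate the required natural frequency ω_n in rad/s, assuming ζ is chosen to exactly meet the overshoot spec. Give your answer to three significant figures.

From %OS = 100·exp(−πζ/√(1−ζ²)), invert to get ζ = −ln(OS)/√(π² + ln²(OS)) with OS = 0.372.
−ln 0.372 = 0.9889, so ζ = 0.9889/√(π² + 0.9778) = 0.300.
Then ω_n = 4/(ζ t_s) = 4/(0.300 × 0.0130) = 1020 rad/s.

ω_n ≈ 1020 rad/s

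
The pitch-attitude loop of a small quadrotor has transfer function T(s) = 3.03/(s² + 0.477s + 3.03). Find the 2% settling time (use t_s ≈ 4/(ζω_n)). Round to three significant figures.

t_s ≈ 16.8 s

Comparing the denominator to s² + 2ζω_n s + ω_n²: ω_n = √3.03 = 1.74 rad/s, and 2ζω_n = 0.477 so ζ = 0.477/(2·1.74) = 0.137.
t_s ≈ 4/(ζω_n) = 4/(0.137·1.74) = 16.8 s.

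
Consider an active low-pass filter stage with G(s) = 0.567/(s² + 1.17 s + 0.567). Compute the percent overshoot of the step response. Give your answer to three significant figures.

%OS ≈ 2.07%

ω_n = √0.567 = 0.753 rad/s; ζ = 1.17/(2·0.753) = 0.777.
%OS = 100 e^{−πζ/√(1−ζ²)} with ζ = 0.777 gives 2.07%.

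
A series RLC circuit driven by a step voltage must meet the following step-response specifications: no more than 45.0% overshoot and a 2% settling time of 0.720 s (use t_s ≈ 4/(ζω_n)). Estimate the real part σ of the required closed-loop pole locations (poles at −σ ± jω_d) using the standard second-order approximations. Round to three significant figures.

The settling-time spec alone fixes σ = ζω_n = 4/t_s = 4/0.720 = 5.56.
(Overshoot then fixes ζ = 0.246 and hence ω_d = σ·√(1−ζ²)/ζ = 21.9 rad/s.)

σ ≈ 5.56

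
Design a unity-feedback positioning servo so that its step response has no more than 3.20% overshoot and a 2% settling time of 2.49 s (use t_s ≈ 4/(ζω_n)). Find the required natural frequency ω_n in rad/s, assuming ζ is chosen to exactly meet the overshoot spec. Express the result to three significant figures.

ζ = −ln(OS)/√(π² + (ln OS)²). With OS = 0.0320, ln OS = −3.442 and ζ = 3.442/4.660 = 0.739.
Then ω_n = 4/(ζ t_s) = 4/(0.739 × 2.49) = 2.17 rad/s.

ω_n ≈ 2.17 rad/s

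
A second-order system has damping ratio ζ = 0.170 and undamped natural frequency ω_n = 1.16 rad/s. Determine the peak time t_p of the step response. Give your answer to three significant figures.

The damped frequency is ω_d = ω_n√(1−ζ²) = 1.16·√(1−0.0289) = 1.14 rad/s.
Peak time t_p = π/ω_d = π/1.14 = 2.75 s.

t_p ≈ 2.75 s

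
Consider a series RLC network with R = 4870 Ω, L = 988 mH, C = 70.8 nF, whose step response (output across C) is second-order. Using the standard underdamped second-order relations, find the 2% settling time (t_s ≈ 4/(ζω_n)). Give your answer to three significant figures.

t_s ≈ 0.00162 s

For a series RLC circuit (capacitor voltage as output), ω_n = 1/√(LC) = 1/√(988 mH · 70.8 nF) = 3780 rad/s.
ζ = (R/2)·√(C/L) = (4870/2)·√(70.8 nF/988 mH) = 0.652.
t_s ≈ 4/(ζω_n) = 0.00162 s.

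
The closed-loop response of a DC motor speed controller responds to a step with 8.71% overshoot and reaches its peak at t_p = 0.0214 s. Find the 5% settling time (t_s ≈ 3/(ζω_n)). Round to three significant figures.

t_s ≈ 0.0263 s

The overshoot fixes ζ = −ln(OS)/√(π²+ln²(OS)) = 0.614.
t_p = π/ω_d ⇒ ω_d = 147 rad/s; then ω_n = ω_d/√(1−ζ²) = 186 rad/s.
t_s ≈ 3/(ζω_n) = 3/(0.614·186) = 0.0263 s.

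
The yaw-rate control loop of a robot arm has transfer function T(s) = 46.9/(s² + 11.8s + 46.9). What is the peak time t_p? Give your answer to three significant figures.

Matching coefficients with s² + 2ζω_n s + ω_n² gives ω_n² = 46.9 ⇒ ω_n = 6.85 rad/s, and ζ = 11.8/(2ω_n) = 0.862.
ω_d = ω_n√(1−ζ²) = 3.48 rad/s. Then t_p = π/ω_d = 0.904 s.

t_p ≈ 0.904 s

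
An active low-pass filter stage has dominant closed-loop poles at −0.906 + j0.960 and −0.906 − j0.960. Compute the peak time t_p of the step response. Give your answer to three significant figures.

t_p ≈ 3.27 s

t_p = π/ω_d with ω_d = 0.960 (the imaginary part), so t_p = 3.27 s.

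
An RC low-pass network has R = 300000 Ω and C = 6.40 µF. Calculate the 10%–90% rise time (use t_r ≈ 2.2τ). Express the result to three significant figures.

τ = RC = 300000 × 6.40 µF = 1.92 s.
t_r ≈ 2.2τ = 4.22 s.

t_r ≈ 4.22 s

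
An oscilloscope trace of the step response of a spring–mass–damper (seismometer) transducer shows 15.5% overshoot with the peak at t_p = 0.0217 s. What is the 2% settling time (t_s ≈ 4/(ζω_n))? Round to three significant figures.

t_s ≈ 0.0466 s

From the overshoot, ζ = −ln(OS)/√(π²+ln²(OS)) = 0.510.
From t_p = π/ω_d, ω_d = π/0.0217 = 145 rad/s, so ω_n = ω_d/√(1−ζ²) = 168 rad/s.
t_s ≈ 4/(ζω_n) = 4/(0.510·168) = 0.0466 s.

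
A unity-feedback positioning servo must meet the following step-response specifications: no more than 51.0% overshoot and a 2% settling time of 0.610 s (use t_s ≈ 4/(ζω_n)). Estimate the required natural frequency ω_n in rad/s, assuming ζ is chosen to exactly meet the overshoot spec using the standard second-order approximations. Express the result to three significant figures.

ζ = −ln(OS)/√(π² + (ln OS)²). With OS = 0.510, ln OS = −0.6733 and ζ = 0.6733/3.213 = 0.210.
From t_s ≈ 4/(ζω_n): ω_n = 4/(ζ·t_s) = 4/(0.210·0.610) = 31.3 rad/s.

ω_n ≈ 31.3 rad/s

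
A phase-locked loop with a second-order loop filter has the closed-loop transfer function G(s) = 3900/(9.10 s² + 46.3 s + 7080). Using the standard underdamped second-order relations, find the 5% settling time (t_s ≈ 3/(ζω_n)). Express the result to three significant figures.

Dividing through by 9.10: denominator becomes s² + 5.088 s + 778.0.
So ω_n = √778.0 = 27.9 rad/s and ζ = 5.088/(2·27.9) = 0.0912.
t_s ≈ 3/(ζω_n) = 1.18 s.

t_s ≈ 1.18 s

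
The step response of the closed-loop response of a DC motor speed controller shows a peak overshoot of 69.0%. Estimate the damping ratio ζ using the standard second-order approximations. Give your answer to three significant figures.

Inverting the overshoot relation: ζ = |ln 0.690|/√(π² + ln²0.690) = 0.117.

ζ ≈ 0.117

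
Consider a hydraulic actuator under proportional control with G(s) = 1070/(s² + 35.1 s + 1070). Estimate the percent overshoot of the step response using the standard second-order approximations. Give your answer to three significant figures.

%OS ≈ 13.6%

Matching coefficients with s² + 2ζω_n s + ω_n² gives ω_n² = 1070 ⇒ ω_n = 32.7 rad/s, and ζ = 35.1/(2ω_n) = 0.537.
%OS = 100 e^{−πζ/√(1−ζ²)} with ζ = 0.537 gives 13.6%.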